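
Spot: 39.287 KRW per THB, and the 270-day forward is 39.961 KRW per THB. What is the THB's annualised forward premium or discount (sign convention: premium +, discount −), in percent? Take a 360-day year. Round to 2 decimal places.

T = 270/360 years.
(F − S)/S = (39.961 − 39.287)/39.287 = 0.0171558.
Per annum: 0.0171558 / (270/360) = 0.022874 = 2.29%.

+2.29%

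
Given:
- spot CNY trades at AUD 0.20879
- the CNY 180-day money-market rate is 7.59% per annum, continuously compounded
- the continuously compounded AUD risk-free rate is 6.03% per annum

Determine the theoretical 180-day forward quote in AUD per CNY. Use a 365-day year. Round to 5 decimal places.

0.20719

T = 180/365 years.
AUD growth factor: e^(0.0603×180/365) = 1.0301835.
CNY accumulates by e^(0.0759×180/365) = 1.0381395.
Forward (AUD per CNY) = 0.20879 × 1.0301835 / 1.0381395 = 0.2071899.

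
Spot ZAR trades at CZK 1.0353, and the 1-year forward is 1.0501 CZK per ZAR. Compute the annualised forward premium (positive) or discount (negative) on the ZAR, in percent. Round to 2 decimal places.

T = 1 year.
ZAR trades forward at +1.42954% vs spot over the period.
Per annum: 0.0142954 / 1 = 0.014295 = 1.43%.

+1.43%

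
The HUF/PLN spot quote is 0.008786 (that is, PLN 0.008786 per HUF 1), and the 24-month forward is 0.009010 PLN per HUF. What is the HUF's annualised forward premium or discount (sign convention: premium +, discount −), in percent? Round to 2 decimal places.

+1.27%

T = 2 years.
Period premium: (0.009010 − 0.008786)/0.008786 = 0.0254951.
Annualise by dividing by T: 0.0254951 / 2 = 0.012748 → 1.27%.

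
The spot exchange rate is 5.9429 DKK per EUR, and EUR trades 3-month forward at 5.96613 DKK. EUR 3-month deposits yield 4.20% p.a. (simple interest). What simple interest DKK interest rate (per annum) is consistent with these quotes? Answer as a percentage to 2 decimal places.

5.78%

T = 3/12 years.
F/S = 5.96613/5.9429 = 1.0039089 = (growth of DKK) / (growth of EUR).
The EUR side grows by 1 + 0.0420×3/12 = 1.010500.
That pins the DKK growth at 1.0144499.
r = (1.0144499 − 1)/(3/12) = 0.057800 → 5.78%.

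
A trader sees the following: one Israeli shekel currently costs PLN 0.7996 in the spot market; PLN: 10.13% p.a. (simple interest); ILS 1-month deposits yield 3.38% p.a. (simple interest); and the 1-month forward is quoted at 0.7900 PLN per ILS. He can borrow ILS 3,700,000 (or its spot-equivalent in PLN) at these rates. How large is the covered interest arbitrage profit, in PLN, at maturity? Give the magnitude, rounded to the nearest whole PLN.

PLN 52,262

T = 1/12 years.
Invest the ILS and cover forward: 3,700,000 × 1.002816667 × 0.7900 = PLN 2,931,233.12.
Convert at spot and invest in PLN: 3,700,000 × 0.7996 × 1.008441667 = PLN 2,983,494.84.
The quoted forward undervalues ILS, so borrow ILS, convert to PLN at spot, deposit the PLN at 10.13%, and buy ILS forward at 0.7900 to cover the loan.
Profit = 2,983,494.84 − 2,931,233.12 = PLN 52,262.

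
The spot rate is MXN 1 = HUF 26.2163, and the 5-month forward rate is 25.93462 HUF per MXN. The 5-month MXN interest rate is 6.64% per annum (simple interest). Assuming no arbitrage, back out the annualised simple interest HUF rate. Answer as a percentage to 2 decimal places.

3.99%

T = 5/12 years.
F/S = 25.93462/26.2163 = 0.9892555 = (growth of HUF) / (growth of MXN).
The MXN side grows by 1 + 0.0664×5/12 = 1.0276667.
That pins the HUF growth at 1.0166249.
r = (1.0166249 − 1)/(5/12) = 0.039900 → 3.99%.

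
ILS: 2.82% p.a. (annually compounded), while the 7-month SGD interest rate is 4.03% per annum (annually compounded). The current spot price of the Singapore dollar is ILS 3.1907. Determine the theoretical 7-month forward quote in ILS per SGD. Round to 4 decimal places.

3.1690

T = 7/12 years.
ILS accumulates by (1 + 0.0282)^(7/12) = 1.0163546.
SGD growth factor: (1 + 0.0403)^(7/12) = 1.0233146.
CIP: F = S · (grow ILS)/(grow SGD) = 3.1907 × 1.0163546/1.0233146 = 3.168999 ILS per SGD.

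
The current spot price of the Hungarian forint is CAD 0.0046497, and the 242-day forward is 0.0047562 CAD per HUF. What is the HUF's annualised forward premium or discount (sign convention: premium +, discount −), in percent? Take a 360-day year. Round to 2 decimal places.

+3.41%

T = 242/360 years.
HUF trades forward at +2.29047% vs spot over the period.
Annualise by dividing by T: 0.0229047 / (242/360) = 0.034073 → 3.41%.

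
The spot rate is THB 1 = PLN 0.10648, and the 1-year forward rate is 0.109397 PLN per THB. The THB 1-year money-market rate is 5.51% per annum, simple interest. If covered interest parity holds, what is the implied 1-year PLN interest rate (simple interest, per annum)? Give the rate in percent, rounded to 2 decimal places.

8.40%

T = 1 year.
CIP gives F = S · g_PLN/g_THB, so g_PLN/g_THB = 0.109397/0.10648 = 1.0273948.
THB growth factor: 1 + 0.0551×1 = 1.055100.
That pins the PLN growth at 1.0840043.
(1.0840043 − 1)/T = 0.084004, i.e. 8.40%.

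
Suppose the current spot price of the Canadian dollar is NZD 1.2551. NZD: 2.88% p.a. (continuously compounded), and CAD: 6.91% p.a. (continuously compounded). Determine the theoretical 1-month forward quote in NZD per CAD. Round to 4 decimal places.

T = 1/12 years.
NZD accumulates by e^(0.0288×1/12) = 1.0024029.
CAD accumulates by e^(0.0691×1/12) = 1.0057749.
So F = 1.2551 × 1.0024029 / 1.0057749 = 1.250892 (NZD/CAD).

1.2509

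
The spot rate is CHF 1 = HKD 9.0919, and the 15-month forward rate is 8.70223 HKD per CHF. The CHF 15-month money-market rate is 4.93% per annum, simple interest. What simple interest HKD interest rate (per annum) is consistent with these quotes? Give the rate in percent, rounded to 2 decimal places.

1.29%

T = 15/12 years.
F/S = 8.70223/9.0919 = 0.9571410 = (growth of HKD) / (growth of CHF).
The CHF side grows by 1 + 0.0493×15/12 = 1.061625.
That pins the HKD growth at 1.0161248.
r = (1.0161248 − 1)/(15/12) = 0.012900 → 1.29%.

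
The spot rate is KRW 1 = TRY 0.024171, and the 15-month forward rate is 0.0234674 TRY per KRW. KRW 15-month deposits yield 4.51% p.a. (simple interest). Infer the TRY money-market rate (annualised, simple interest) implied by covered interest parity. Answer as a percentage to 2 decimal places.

2.05%

T = 15/12 years.
By CIP, F/S equals the TRY-to-KRW growth ratio: 0.0234674/0.024171 = 0.9708907.
KRW growth factor: 1 + 0.0451×15/12 = 1.056375.
Hence g_TRY = 1.0256247.
(1.0256247 − 1)/T = 0.020500, i.e. 2.05%.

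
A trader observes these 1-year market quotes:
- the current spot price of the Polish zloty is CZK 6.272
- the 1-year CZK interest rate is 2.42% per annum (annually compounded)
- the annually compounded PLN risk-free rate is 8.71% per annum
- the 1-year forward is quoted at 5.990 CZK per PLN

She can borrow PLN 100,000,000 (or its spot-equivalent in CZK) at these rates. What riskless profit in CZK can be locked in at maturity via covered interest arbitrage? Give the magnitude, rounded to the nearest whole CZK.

T = 1 year.
Route A — deposit PLN, sell forward: 100,000,000 × 1.087100 × 5.990 = CZK 651,172,900.00.
Route B — convert at spot, deposit CZK: 100,000,000 × 6.272 × 1.024200 = CZK 642,378,240.00.
The quoted forward overvalues PLN, so borrow CZK, buy PLN at spot, deposit the PLN at 8.71%, and sell the proceeds forward at 5.990.
Profit = 651,172,900.00 − 642,378,240.00 = CZK 8,794,660.

CZK 8,794,660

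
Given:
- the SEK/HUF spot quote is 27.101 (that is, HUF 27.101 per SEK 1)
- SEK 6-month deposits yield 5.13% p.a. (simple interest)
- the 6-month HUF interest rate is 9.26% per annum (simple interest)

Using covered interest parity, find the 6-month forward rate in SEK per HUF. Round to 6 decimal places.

0.036171

T = 6/12 years.
HUF growth factor: 1 + 0.0926×6/12 = 1.046300.
SEK accumulates by 1 + 0.0513×6/12 = 1.025650.
CIP: F = S · (grow HUF)/(grow SEK) = 27.101 × 1.046300/1.025650 = 27.64664 HUF per SEK.
Quoted the other way: 1/27.64664 = 0.036171 SEK per HUF.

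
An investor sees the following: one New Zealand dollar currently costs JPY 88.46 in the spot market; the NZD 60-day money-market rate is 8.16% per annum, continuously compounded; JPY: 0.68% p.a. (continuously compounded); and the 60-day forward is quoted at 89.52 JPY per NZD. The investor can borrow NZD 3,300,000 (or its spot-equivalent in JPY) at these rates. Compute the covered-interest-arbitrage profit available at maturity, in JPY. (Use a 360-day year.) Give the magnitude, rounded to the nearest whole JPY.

JPY 7,212,074

T = 60/360 years.
Keep in NZD, deliver into the forward: 3,300,000·1.01369290067·89.52 = JPY 299,461,101.94.
Swap to JPY now, deposit: 3,300,000·88.46·1.0011339758 = JPY 292,249,027.95.
The quoted forward overvalues NZD, so borrow JPY, buy NZD at spot, deposit the NZD at 8.16%, and sell the proceeds forward at 89.52.
The gap between the two covered legs is JPY 7,212,074.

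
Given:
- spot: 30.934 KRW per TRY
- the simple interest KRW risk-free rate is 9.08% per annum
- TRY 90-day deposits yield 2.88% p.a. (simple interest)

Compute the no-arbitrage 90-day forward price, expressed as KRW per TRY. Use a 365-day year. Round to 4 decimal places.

31.4036

T = 90/365 years.
Growth of 1 KRW over T: 1 + 0.0908×90/365 = 1.02238904.
TRY accumulates by 1 + 0.0288×90/365 = 1.00710137.
Forward (KRW per TRY) = 30.934 × 1.02238904 / 1.00710137 = 31.403574.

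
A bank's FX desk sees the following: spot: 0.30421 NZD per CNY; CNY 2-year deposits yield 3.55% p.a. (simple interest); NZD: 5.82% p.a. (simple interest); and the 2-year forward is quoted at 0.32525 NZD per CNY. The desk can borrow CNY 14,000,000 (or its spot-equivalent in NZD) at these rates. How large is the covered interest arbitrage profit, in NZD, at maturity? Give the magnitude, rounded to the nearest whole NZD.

T = 2 years.
Route A — deposit CNY, sell forward: 14,000,000 × 1.071000 × 0.32525 = NZD 4,876,798.50.
Route B — convert at spot, deposit NZD: 14,000,000 × 0.30421 × 1.116400 = NZD 4,754,680.62.
The quoted forward overvalues CNY, so borrow NZD, buy CNY at spot, deposit the CNY at 3.55%, and sell the proceeds forward at 0.32525.
Profit = 4,876,798.50 − 4,754,680.62 = NZD 122,118.

NZD 122,118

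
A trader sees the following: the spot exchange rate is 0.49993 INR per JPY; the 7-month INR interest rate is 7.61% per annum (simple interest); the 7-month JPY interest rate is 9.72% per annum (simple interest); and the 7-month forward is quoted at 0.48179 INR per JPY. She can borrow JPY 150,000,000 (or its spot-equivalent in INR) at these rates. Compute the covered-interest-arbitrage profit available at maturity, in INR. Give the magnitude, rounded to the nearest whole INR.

T = 7/12 years.
Route A — deposit JPY, sell forward: 150,000,000 × 1.056700 × 0.48179 = INR 76,366,123.95.
Route B — convert at spot, deposit INR: 150,000,000 × 0.49993 × 1.0443916667 = INR 78,318,408.89.
The quoted forward undervalues JPY, so borrow JPY, convert to INR at spot, deposit the INR at 7.61%, and buy JPY forward at 0.48179 to cover the loan.
Profit = 78,318,408.89 − 76,366,123.95 = INR 1,952,285.

INR 1,952,285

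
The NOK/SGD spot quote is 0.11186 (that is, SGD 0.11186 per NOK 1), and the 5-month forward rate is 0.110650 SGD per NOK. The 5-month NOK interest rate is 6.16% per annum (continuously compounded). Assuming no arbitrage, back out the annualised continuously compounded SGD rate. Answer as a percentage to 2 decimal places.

T = 5/12 years.
CIP gives F = S · g_SGD/g_NOK, so g_SGD/g_NOK = 0.11065/0.11186 = 0.9891829.
The NOK side grows by e^(0.0616×5/12) = 1.0259989.
That pins the SGD growth at 1.0149006.
r = ln(1.0149006)/(5/12) = 0.035498 → 3.55%.

3.55%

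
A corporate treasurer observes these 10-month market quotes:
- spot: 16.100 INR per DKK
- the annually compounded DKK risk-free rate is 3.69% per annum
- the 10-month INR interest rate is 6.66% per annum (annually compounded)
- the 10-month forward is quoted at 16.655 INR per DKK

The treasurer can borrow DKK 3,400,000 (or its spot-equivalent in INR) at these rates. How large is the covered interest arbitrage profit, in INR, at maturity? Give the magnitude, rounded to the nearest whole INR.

T = 10/12 years.
Route A — deposit DKK, sell forward: 3,400,000 × 1.0306567741 × 16.655 = INR 58,363,001.15.
Route B — convert at spot, deposit INR: 3,400,000 × 16.100 × 1.0551996767 = INR 57,761,630.30.
The quoted forward overvalues DKK, so borrow INR, buy DKK at spot, deposit the DKK at 3.69%, and sell the proceeds forward at 16.655.
The gap between the two covered legs is INR 601,371.

INR 601,371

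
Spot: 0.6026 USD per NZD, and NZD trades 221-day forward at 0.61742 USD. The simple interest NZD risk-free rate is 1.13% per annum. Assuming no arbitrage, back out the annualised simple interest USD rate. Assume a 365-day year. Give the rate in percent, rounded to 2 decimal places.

T = 221/365 years.
By CIP, F/S equals the USD-to-NZD growth ratio: 0.61742/0.6026 = 1.0245934.
NZD growth factor: 1 + 0.0113×221/365 = 1.0068419.
That pins the USD growth at 1.0316036.
(1.0316036 − 1)/T = 0.052196, i.e. 5.22%.

5.22%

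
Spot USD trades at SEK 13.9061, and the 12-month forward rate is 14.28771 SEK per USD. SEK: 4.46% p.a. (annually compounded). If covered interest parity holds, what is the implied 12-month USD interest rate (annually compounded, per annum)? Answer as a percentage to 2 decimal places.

T = 1 year.
By CIP, F/S equals the SEK-to-USD growth ratio: 14.28771/13.9061 = 1.0274419.
The SEK side grows by (1 + 0.0446)^1 = 1.044600.
That pins the USD growth at 1.0166998.
r = 1.0166998^(1/1) − 1 = 0.016700 → 1.67%.

1.67%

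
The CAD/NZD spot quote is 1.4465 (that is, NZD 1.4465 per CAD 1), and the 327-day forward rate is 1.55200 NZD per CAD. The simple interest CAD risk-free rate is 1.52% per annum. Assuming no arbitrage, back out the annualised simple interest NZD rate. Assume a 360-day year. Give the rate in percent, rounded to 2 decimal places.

T = 327/360 years.
F/S = 1.552/1.4465 = 1.0729347 = (growth of NZD) / (growth of CAD).
The CAD side grows by 1 + 0.0152×327/360 = 1.0138067.
Hence g_NZD = 1.0877484.
(1.0877484 − 1)/T = 0.096604, i.e. 9.66%.

9.66%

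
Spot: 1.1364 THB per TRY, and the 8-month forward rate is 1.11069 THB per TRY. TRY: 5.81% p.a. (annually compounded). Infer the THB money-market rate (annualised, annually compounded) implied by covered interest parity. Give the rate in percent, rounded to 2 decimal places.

2.24%

T = 8/12 years.
F/S = 1.11069/1.1364 = 0.9773759 = (growth of THB) / (growth of TRY).
The TRY side grows by (1 + 0.0581)^(8/12) = 1.0383676.
So the THB growth factor = 1.0148755.
r = 1.0148755^(12/8) − 1 = 0.022396 → 2.24%.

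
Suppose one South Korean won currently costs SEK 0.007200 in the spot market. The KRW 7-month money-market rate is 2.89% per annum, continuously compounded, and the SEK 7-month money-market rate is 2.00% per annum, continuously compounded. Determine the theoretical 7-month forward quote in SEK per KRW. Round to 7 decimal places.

T = 7/12 years.
Growth of 1 SEK over T: e^(0.0200×7/12) = 1.011735.
Growth of 1 KRW over T: e^(0.0289×7/12) = 1.0170012.
So F = 0.0072 × 1.011735 / 1.0170012 = 0.007162717 (SEK/KRW).

0.0071627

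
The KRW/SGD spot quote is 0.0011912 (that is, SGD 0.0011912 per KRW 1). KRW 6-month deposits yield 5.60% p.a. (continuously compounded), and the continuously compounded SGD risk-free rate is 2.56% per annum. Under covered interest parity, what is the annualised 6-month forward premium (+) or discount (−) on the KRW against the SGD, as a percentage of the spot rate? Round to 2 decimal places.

T = 6/12 years.
F = S · g_SGD/g_KRW = 0.0011912 × 1.0128823/1.0283957 = 0.0011732307.
(F − S)/S ÷ T = (0.0011732307 − 0.0011912)/0.0011912/(6/12) = -0.030170 → -3.02%.

-3.02%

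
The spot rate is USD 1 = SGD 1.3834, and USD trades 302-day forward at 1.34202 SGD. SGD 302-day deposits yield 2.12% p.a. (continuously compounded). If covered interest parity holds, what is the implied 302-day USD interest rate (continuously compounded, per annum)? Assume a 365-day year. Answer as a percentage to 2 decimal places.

5.79%

T = 302/365 years.
F/S = 1.34202/1.3834 = 0.9700882 = (growth of SGD) / (growth of USD).
SGD growth factor: e^(0.0212×302/365) = 1.0176956.
That pins the USD growth at 1.0490753.
Take logs: ln 1.0490753 / (302/365) = 0.057903, so 5.79%.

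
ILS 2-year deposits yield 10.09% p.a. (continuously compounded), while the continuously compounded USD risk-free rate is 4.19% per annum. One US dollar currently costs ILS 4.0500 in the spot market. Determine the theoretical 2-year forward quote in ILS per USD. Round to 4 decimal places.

4.5572

T = 2 years.
ILS growth factor: e^(0.1009×2) = 1.2236033.
USD growth factor: e^(0.0419×2) = 1.0874114.
Forward (ILS per USD) = 4.05 × 1.2236033 / 1.0874114 = 4.557239.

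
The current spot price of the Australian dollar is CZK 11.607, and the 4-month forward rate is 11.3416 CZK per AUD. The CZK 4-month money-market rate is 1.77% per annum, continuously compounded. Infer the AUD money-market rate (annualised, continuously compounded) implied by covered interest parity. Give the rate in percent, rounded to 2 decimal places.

8.71%

T = 4/12 years.
F/S = 11.3416/11.607 = 0.9771345 = (growth of CZK) / (growth of AUD).
CZK growth factor: e^(0.0177×4/12) = 1.0059174.
So the AUD growth factor = 1.0294564.
Take logs: ln 1.0294564 / (4/12) = 0.087093, so 8.71%.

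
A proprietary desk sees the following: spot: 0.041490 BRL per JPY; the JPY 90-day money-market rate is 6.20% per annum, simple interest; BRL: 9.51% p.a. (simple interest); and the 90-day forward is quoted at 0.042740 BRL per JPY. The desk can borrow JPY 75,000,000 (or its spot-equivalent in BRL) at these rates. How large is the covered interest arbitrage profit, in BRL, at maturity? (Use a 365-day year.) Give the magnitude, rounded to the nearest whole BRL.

T = 90/365 years.
Route A — deposit JPY, sell forward: 75,000,000 × 1.015287671 × 0.042740 = BRL 3,254,504.63.
Route B — convert at spot, deposit BRL: 75,000,000 × 0.041490 × 1.023449315 = BRL 3,184,718.41.
The quoted forward overvalues JPY, so borrow BRL, buy JPY at spot, deposit the JPY at 6.20%, and sell the proceeds forward at 0.042740.
Arbitrage profit = |3,254,504.63 − 3,184,718.41| = BRL 69,786.

BRL 69,786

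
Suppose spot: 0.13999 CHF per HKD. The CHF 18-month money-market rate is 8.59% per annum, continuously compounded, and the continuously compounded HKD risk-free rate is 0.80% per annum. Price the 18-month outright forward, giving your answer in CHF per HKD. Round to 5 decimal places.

T = 18/12 years.
CHF growth factor: e^(0.0859×18/12) = 1.1375195.
Growth of 1 HKD over T: e^(0.0080×18/12) = 1.0120723.
Forward (CHF per HKD) = 0.13999 × 1.1375195 / 1.0120723 = 0.1573419.

0.15734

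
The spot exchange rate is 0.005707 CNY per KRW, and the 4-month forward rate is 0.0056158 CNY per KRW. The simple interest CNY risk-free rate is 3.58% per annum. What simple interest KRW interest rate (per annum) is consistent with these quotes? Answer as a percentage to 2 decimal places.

8.51%

T = 4/12 years.
CIP gives F = S · g_CNY/g_KRW, so g_CNY/g_KRW = 0.0056158/0.005707 = 0.9840196.
CNY growth factor: 1 + 0.0358×4/12 = 1.0119333.
So the KRW growth factor = 1.028367.
(1.028367 − 1)/T = 0.085101, i.e. 8.51%.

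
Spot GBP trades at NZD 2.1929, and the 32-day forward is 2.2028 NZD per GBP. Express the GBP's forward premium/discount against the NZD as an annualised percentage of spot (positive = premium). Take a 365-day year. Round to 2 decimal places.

T = 32/365 years.
Period premium: (2.2028 − 2.1929)/2.1929 = 0.0045146.
Annualise by dividing by T: 0.0045146 / (32/365) = 0.051495 → 5.15%.

+5.15%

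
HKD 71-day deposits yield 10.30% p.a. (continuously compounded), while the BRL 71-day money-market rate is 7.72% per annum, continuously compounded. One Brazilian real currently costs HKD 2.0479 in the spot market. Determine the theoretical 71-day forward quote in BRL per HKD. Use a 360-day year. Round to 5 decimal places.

T = 71/360 years.
Growth of 1 HKD over T: e^(0.1030×71/360) = 1.0205216.
BRL accumulates by e^(0.0772×71/360) = 1.0153421.
CIP: F = S · (grow HKD)/(grow BRL) = 2.0479 × 1.0205216/1.0153421 = 2.058347 HKD per BRL.
Invert for BRL per HKD: 1 / 2.058347 = 0.48583.

0.48583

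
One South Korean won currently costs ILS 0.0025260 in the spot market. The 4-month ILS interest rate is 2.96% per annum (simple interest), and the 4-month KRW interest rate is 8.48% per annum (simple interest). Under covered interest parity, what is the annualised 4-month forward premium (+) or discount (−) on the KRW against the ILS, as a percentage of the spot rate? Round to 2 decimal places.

-5.37%

T = 4/12 years.
F = S · g_ILS/g_KRW = 0.002526 × 1.0098667/1.0282667 = 0.0024807993.
Annualised premium = (F − S)/S × (1/T) = (0.0024807993 − 0.002526)/0.002526 ÷ (4/12) = -5.37%.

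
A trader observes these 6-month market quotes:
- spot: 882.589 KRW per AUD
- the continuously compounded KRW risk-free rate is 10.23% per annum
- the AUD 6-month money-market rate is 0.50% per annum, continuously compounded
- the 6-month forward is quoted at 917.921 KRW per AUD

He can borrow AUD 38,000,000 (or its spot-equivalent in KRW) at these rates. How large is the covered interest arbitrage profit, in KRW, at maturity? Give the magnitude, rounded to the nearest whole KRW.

T = 6/12 years.
Invest the AUD and cover forward: 38,000,000 × 1.002503127606 × 917.921 = KRW 34,968,309,589.02.
Convert at spot and invest in KRW: 38,000,000 × 882.589 × 1.052480753556 = KRW 35,298,501,560.41.
The quoted forward undervalues AUD, so borrow AUD, convert to KRW at spot, deposit the KRW at 10.23%, and buy AUD forward at 917.921 to cover the loan.
The gap between the two covered legs is KRW 330,191,971.

KRW 330,191,971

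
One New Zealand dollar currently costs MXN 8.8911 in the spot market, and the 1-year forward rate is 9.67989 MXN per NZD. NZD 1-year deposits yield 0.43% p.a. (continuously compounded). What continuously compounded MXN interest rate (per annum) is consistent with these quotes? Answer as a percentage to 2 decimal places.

8.93%

T = 1 year.
F/S = 9.67989/8.8911 = 1.0887168 = (growth of MXN) / (growth of NZD).
The NZD side grows by e^(0.0043×1) = 1.0043093.
Hence g_MXN = 1.0934084.
r = ln(1.0934084)/1 = 0.089300 → 8.93%.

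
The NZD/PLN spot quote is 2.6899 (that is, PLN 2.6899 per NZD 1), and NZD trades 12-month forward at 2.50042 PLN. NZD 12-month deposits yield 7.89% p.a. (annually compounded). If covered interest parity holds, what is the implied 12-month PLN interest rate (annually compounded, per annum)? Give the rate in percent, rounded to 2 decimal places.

T = 1 year.
By CIP, F/S equals the PLN-to-NZD growth ratio: 2.50042/2.6899 = 0.9295587.
The NZD side grows by (1 + 0.0789)^1 = 1.078900.
So the PLN growth factor = 1.0029009.
Annualise: 1.0029009^(1/1) − 1 = 0.002901 = 0.29%.

0.29%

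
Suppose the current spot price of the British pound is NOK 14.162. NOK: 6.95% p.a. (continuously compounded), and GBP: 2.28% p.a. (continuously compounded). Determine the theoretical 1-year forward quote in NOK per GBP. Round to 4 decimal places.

14.8391

T = 1 year.
NOK accumulates by e^(0.0695×1) = 1.07197206.
Growth of 1 GBP over T: e^(0.0228×1) = 1.02306191.
Forward (NOK per GBP) = 14.162 × 1.07197206 / 1.02306191 = 14.839051.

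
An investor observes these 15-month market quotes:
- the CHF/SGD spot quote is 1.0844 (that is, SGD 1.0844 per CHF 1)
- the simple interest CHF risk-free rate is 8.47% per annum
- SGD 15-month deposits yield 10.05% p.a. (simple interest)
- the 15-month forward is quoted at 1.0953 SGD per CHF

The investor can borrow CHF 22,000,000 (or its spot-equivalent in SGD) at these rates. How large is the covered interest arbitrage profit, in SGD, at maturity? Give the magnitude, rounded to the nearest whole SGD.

T = 15/12 years.
Route A — deposit CHF, sell forward: 22,000,000 × 1.105875 × 1.0953 = SGD 26,647,827.53.
Route B — convert at spot, deposit SGD: 22,000,000 × 1.0844 × 1.125625 = SGD 26,853,810.50.
The quoted forward undervalues CHF, so borrow CHF, convert to SGD at spot, deposit the SGD at 10.05%, and buy CHF forward at 1.0953 to cover the loan.
Profit = 26,853,810.50 − 26,647,827.53 = SGD 205,983.

SGD 205,983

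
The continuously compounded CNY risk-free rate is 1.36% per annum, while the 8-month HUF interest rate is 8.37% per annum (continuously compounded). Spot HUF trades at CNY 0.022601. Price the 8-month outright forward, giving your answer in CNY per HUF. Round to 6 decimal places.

T = 8/12 years.
CNY growth factor: e^(0.0136×8/12) = 1.0091079.
Growth of 1 HUF over T: e^(0.0837×8/12) = 1.0573862.
CIP: F = S · (grow CNY)/(grow HUF) = 0.022601 × 1.0091079/1.0573862 = 0.02156908 CNY per HUF.

0.021569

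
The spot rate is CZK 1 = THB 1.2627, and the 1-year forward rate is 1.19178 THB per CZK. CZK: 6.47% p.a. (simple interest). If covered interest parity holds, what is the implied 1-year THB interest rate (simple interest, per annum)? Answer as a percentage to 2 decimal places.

0.49%

T = 1 year.
F/S = 1.19178/1.2627 = 0.9438346 = (growth of THB) / (growth of CZK).
The CZK side grows by 1 + 0.0647×1 = 1.064700.
Hence g_THB = 1.0049007.
r = (1.0049007 − 1)/1 = 0.004901 → 0.49%.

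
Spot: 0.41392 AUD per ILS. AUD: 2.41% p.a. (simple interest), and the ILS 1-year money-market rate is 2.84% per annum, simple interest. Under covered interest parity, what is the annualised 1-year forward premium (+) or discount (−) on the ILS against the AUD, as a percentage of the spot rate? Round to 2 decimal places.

T = 1 year.
CIP forward (AUD per ILS) = 0.41392 × 1.024100/1.028400 = 0.41218930.
Annualised premium = (F − S)/S × (1/T) = (0.41218930 − 0.41392)/0.41392 ÷ 1 = -0.42%.

-0.42%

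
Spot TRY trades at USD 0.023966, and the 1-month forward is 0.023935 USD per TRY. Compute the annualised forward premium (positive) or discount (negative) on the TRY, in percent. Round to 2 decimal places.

T = 1/12 years.
Period premium: (0.023935 − 0.023966)/0.023966 = -0.0012935.
Annualise by dividing by T: -0.0012935 / (1/12) = -0.015522 → -1.55%.

-1.55%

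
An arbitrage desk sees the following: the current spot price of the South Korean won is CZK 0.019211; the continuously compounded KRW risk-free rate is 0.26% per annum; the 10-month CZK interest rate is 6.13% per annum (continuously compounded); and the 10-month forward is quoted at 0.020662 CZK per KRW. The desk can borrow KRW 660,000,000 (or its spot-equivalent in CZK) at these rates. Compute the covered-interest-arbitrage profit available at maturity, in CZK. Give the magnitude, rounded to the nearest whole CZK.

CZK 322,711

T = 10/12 years.
Route A — deposit KRW, sell forward: 660,000,000 × 1.0021690156 × 0.020662 = CZK 13,666,498.69.
Route B — convert at spot, deposit CZK: 660,000,000 × 0.019211 × 1.0524105905 = CZK 13,343,787.50.
The quoted forward overvalues KRW, so borrow CZK, buy KRW at spot, deposit the KRW at 0.26%, and sell the proceeds forward at 0.020662.
The gap between the two covered legs is CZK 322,711.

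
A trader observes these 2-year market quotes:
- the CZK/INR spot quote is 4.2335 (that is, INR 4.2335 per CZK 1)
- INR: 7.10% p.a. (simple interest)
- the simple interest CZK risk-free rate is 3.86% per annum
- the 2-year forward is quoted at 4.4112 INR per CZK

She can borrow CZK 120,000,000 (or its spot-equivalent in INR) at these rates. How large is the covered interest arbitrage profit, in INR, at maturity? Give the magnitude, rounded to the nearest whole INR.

T = 2 years.
Invest the CZK and cover forward: 120,000,000 × 1.077200 × 4.4112 = INR 570,209,356.80.
Convert at spot and invest in INR: 120,000,000 × 4.2335 × 1.142000 = INR 580,158,840.00.
The quoted forward undervalues CZK, so borrow CZK, convert to INR at spot, deposit the INR at 7.10%, and buy CZK forward at 4.4112 to cover the loan.
The gap between the two covered legs is INR 9,949,483.

INR 9,949,483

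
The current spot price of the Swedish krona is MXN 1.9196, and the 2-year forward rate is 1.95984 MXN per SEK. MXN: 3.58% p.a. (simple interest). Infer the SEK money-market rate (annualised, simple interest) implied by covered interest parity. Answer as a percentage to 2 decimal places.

T = 2 years.
F/S = 1.95984/1.9196 = 1.0209627 = (growth of MXN) / (growth of SEK).
MXN growth factor: 1 + 0.0358×2 = 1.071600.
So the SEK growth factor = 1.0495976.
(1.0495976 − 1)/T = 0.024799, i.e. 2.48%.

2.48%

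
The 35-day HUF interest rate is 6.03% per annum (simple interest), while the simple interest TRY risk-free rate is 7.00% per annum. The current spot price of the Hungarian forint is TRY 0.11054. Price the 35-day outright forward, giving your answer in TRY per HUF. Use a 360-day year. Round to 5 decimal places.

0.11064

T = 35/360 years.
Growth of 1 TRY over T: 1 + 0.0700×35/360 = 1.0068056.
Growth of 1 HUF over T: 1 + 0.0603×35/360 = 1.0058625.
Forward (TRY per HUF) = 0.11054 × 1.0068056 / 1.0058625 = 0.1106436.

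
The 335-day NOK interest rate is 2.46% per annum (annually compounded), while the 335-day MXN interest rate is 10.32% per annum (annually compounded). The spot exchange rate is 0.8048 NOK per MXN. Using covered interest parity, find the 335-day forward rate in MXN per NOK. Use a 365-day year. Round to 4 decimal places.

T = 335/365 years.
Growth of 1 NOK over T: (1 + 0.0246)^(335/365) = 1.0225555.
MXN growth factor: (1 + 0.1032)^(335/365) = 1.0943303.
So F = 0.8048 × 1.0225555 / 1.0943303 = 0.7520149 (NOK/MXN).
Quoted the other way: 1/0.7520149 = 1.3298 MXN per NOK.

1.3298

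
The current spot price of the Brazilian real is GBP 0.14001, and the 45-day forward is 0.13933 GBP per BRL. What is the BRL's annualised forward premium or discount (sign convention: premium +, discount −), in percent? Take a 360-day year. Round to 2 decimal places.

T = 45/360 years.
(F − S)/S = (0.13933 − 0.14001)/0.14001 = -0.0048568.
Annualise by dividing by T: -0.0048568 / (45/360) = -0.038854 → -3.89%.

-3.89%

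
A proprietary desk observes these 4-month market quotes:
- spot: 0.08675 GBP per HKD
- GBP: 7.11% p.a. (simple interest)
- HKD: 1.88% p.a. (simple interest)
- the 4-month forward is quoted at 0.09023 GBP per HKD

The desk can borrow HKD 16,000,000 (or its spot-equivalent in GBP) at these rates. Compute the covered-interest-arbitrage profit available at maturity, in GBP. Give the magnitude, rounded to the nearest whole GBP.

T = 4/12 years.
Route A — deposit HKD, sell forward: 16,000,000 × 1.006266667 × 0.09023 = GBP 1,452,727.06.
Route B — convert at spot, deposit GBP: 16,000,000 × 0.08675 × 1.023700 = GBP 1,420,895.60.
The quoted forward overvalues HKD, so borrow GBP, buy HKD at spot, deposit the HKD at 1.88%, and sell the proceeds forward at 0.09023.
Profit = 1,452,727.06 − 1,420,895.60 = GBP 31,831.

GBP 31,831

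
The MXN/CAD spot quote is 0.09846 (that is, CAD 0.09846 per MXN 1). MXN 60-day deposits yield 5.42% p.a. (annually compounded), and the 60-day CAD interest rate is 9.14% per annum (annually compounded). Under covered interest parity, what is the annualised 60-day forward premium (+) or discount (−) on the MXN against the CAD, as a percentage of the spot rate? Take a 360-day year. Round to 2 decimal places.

T = 60/360 years.
No-arbitrage forward: 0.09846 × 1.0146836 / 1.0088358 = 0.09903073 CAD/MXN.
(F − S)/S ÷ T = (0.09903073 − 0.09846)/0.09846/(60/360) = 0.034779 → 3.48%.

+3.48%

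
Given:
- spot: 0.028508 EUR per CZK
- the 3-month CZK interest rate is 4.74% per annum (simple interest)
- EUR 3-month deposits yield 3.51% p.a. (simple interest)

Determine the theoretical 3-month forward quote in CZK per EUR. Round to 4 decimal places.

T = 3/12 years.
EUR growth factor: 1 + 0.0351×3/12 = 1.008775.
Growth of 1 CZK over T: 1 + 0.0474×3/12 = 1.011850.
So F = 0.028508 × 1.008775 / 1.011850 = 0.028421365 (EUR/CZK).
Quoted the other way: 1/0.028421365 = 35.1848 CZK per EUR.

35.1848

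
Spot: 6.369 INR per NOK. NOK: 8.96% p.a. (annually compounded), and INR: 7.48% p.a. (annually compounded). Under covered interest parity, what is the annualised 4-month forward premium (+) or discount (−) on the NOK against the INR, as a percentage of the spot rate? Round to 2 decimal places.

-1.36%

T = 4/12 years.
CIP forward (INR per NOK) = 6.369 × 1.0243363/1.0290166 = 6.340032.
Annualised premium = (F − S)/S × (1/T) = (6.340032 − 6.369)/6.369 ÷ (4/12) = -1.36%.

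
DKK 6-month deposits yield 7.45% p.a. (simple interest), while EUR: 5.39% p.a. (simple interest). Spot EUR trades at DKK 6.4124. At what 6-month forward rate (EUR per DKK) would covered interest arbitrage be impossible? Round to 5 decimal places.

T = 6/12 years.
DKK accumulates by 1 + 0.0745×6/12 = 1.037250.
Growth of 1 EUR over T: 1 + 0.0539×6/12 = 1.026950.
CIP: F = S · (grow DKK)/(grow EUR) = 6.4124 × 1.037250/1.026950 = 6.476714 DKK per EUR.
Quoted the other way: 1/6.476714 = 0.15440 EUR per DKK.

0.15440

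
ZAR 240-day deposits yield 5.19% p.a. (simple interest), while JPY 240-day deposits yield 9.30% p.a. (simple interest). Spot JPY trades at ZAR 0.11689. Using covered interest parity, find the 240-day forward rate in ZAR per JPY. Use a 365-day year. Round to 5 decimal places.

0.11391

T = 240/365 years.
ZAR growth factor: 1 + 0.0519×240/365 = 1.034126.
JPY accumulates by 1 + 0.0930×240/365 = 1.0611507.
Forward (ZAR per JPY) = 0.11689 × 1.034126 / 1.0611507 = 0.1139131.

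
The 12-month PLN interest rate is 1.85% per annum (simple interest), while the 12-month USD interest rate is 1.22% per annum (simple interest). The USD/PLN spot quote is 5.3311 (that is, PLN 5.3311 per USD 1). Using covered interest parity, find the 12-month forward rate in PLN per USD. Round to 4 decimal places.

5.3643

T = 1 year.
PLN accumulates by 1 + 0.0185×1 = 1.018500.
USD accumulates by 1 + 0.0122×1 = 1.012200.
So F = 5.3311 × 1.018500 / 1.012200 = 5.364281 (PLN/USD).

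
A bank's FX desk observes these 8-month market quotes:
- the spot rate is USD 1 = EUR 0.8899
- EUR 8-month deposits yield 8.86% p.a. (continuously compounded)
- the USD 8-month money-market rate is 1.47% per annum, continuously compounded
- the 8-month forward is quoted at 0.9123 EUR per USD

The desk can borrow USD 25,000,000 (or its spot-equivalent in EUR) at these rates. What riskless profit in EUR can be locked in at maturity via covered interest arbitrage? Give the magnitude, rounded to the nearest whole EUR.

T = 8/12 years.
Invest the USD and cover forward: 25,000,000 × 1.0098481773 × 0.9123 = EUR 23,032,112.30.
Convert at spot and invest in EUR: 25,000,000 × 0.8899 × 1.0608459614 = EUR 23,601,170.53.
The quoted forward undervalues USD, so borrow USD, convert to EUR at spot, deposit the EUR at 8.86%, and buy USD forward at 0.9123 to cover the loan.
The gap between the two covered legs is EUR 569,058.

EUR 569,058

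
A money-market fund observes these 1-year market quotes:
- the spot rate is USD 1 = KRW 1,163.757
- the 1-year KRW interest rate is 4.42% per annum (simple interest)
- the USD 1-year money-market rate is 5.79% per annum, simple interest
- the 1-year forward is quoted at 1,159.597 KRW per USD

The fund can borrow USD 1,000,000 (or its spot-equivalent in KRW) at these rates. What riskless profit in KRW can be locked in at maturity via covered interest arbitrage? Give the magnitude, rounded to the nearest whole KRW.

KRW 11,542,607

T = 1 year.
Invest the USD and cover forward: 1,000,000 × 1.057900 × 1159.597 = KRW 1,226,737,666.30.
Convert at spot and invest in KRW: 1,000,000 × 1163.757 × 1.044200 = KRW 1,215,195,059.40.
The quoted forward overvalues USD, so borrow KRW, buy USD at spot, deposit the USD at 5.79%, and sell the proceeds forward at 1,159.597.
Profit = 1,226,737,666.30 − 1,215,195,059.40 = KRW 11,542,607.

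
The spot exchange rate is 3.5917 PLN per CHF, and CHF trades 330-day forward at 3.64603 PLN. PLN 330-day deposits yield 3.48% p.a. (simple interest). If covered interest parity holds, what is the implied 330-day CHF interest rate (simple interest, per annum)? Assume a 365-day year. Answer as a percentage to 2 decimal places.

1.78%

T = 330/365 years.
CIP gives F = S · g_PLN/g_CHF, so g_PLN/g_CHF = 3.64603/3.5917 = 1.0151265.
PLN growth factor: 1 + 0.0348×330/365 = 1.031463.
That pins the CHF growth at 1.0160931.
(1.0160931 − 1)/T = 0.017800, i.e. 1.78%.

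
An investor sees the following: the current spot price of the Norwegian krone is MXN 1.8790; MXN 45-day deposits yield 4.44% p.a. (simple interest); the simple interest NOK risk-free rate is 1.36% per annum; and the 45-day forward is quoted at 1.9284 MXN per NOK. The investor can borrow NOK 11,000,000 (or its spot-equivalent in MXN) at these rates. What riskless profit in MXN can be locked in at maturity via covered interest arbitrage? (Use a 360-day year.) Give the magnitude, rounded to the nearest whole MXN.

MXN 464,748

T = 45/360 years.
Route A — deposit NOK, sell forward: 11,000,000 × 1.001700 × 1.9284 = MXN 21,248,461.08.
Route B — convert at spot, deposit MXN: 11,000,000 × 1.8790 × 1.005550 = MXN 20,783,712.95.
The quoted forward overvalues NOK, so borrow MXN, buy NOK at spot, deposit the NOK at 1.36%, and sell the proceeds forward at 1.9284.
Arbitrage profit = |21,248,461.08 − 20,783,712.95| = MXN 464,748.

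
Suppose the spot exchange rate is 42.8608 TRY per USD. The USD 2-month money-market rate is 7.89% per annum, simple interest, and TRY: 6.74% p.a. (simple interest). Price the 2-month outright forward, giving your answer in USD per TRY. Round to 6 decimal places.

T = 2/12 years.
TRY accumulates by 1 + 0.0674×2/12 = 1.0112333.
USD accumulates by 1 + 0.0789×2/12 = 1.013150.
CIP: F = S · (grow TRY)/(grow USD) = 42.8608 × 1.0112333/1.013150 = 42.77971 TRY per USD.
Quoted the other way: 1/42.77971 = 0.023376 USD per TRY.

0.023376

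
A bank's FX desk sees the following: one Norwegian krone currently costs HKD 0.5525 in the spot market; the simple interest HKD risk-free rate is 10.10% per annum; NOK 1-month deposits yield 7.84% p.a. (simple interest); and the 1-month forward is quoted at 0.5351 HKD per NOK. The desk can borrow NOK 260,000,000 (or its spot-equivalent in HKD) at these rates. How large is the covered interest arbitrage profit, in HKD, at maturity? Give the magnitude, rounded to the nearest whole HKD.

HKD 4,824,098

T = 1/12 years.
Route A — deposit NOK, sell forward: 260,000,000 × 1.00653333333 × 0.5351 = HKD 140,034,956.53.
Route B — convert at spot, deposit HKD: 260,000,000 × 0.5525 × 1.00841666667 = HKD 144,859,054.17.
The quoted forward undervalues NOK, so borrow NOK, convert to HKD at spot, deposit the HKD at 10.10%, and buy NOK forward at 0.5351 to cover the loan.
The gap between the two covered legs is HKD 4,824,098.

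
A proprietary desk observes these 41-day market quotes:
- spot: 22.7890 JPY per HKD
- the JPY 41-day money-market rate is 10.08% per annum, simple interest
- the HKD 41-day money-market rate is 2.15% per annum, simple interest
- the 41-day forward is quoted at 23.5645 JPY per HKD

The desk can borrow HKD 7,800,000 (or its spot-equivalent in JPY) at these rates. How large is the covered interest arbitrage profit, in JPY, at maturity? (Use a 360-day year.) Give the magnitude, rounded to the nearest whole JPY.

T = 41/360 years.
Invest the HKD and cover forward: 7,800,000 × 1.00244861111 × 23.5645 = JPY 184,253,162.31.
Convert at spot and invest in JPY: 7,800,000 × 22.7890 × 1.011480 = JPY 179,794,818.22.
The quoted forward overvalues HKD, so borrow JPY, buy HKD at spot, deposit the HKD at 2.15%, and sell the proceeds forward at 23.5645.
Arbitrage profit = |184,253,162.31 − 179,794,818.22| = JPY 4,458,344.

JPY 4,458,344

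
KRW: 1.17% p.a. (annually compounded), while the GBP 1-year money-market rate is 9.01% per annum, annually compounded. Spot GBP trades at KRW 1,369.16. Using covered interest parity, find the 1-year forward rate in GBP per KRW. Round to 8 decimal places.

0.00078697

T = 1 year.
Growth of 1 KRW over T: (1 + 0.0117)^1 = 1.011700.
Growth of 1 GBP over T: (1 + 0.0901)^1 = 1.090100.
So F = 1369.16 × 1.011700 / 1.090100 = 1270.690 (KRW/GBP).
Quoted the other way: 1/1270.690 = 0.00078697 GBP per KRW.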